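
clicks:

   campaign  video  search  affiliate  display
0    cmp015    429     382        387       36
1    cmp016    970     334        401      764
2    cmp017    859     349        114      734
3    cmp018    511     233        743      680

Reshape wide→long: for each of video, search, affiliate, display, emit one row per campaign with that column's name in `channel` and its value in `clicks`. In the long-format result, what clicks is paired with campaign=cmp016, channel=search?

334

Unpivoting turns each (campaign, wide-column) pair into one long row.
The wide cell at row cmp016, column search holds 334, so the long row (cmp016, search) has clicks=334.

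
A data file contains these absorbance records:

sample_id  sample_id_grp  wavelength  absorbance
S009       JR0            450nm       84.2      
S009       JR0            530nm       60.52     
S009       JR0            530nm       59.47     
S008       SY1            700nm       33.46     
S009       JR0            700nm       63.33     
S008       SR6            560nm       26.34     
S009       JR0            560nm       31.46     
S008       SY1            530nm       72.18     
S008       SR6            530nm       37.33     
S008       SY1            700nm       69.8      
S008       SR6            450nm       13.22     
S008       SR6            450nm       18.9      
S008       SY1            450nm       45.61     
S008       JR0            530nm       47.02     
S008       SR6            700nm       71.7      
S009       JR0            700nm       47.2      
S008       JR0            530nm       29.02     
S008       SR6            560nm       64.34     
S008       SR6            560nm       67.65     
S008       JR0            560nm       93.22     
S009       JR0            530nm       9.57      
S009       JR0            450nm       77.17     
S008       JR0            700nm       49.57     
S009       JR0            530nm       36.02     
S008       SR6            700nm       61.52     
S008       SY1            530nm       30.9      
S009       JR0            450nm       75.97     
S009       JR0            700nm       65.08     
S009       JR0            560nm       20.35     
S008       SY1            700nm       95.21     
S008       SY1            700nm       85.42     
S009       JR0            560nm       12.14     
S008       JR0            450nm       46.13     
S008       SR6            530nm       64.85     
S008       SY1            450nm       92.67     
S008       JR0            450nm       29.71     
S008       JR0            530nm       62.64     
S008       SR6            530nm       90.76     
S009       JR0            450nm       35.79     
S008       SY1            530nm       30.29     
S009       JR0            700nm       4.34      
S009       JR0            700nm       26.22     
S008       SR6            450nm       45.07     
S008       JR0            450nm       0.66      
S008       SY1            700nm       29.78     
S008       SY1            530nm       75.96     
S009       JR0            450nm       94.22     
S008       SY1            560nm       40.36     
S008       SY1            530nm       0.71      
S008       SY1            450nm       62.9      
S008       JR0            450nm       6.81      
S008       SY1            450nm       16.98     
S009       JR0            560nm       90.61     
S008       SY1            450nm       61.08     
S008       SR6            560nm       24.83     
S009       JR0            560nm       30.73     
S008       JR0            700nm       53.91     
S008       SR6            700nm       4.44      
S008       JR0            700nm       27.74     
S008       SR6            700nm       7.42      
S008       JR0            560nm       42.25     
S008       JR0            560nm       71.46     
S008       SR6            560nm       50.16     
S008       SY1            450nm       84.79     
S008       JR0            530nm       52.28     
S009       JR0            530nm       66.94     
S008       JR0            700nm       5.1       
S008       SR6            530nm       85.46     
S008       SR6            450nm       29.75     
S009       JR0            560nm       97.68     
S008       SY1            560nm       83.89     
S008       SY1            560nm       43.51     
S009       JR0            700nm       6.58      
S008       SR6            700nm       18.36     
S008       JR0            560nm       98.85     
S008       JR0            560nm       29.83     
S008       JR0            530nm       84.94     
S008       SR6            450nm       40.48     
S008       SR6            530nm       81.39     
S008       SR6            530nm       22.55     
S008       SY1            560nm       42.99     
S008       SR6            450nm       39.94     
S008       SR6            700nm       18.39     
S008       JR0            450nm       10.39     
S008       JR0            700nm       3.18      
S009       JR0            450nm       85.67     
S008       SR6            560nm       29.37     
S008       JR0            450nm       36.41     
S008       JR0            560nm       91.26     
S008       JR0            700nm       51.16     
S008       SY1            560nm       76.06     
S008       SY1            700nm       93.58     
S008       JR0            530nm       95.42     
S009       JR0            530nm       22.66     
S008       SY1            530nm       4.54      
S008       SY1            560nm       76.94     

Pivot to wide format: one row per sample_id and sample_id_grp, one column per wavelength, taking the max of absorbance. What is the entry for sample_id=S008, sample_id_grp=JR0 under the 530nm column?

Rows with sample_id=S008, sample_id_grp=JR0 and wavelength=530nm: absorbance values are 47.02, 29.02, 62.64, 52.28, 84.94, 95.42.
max(47.02, 29.02, 62.64, 52.28, 84.94, 95.42) = 95.42.

95.42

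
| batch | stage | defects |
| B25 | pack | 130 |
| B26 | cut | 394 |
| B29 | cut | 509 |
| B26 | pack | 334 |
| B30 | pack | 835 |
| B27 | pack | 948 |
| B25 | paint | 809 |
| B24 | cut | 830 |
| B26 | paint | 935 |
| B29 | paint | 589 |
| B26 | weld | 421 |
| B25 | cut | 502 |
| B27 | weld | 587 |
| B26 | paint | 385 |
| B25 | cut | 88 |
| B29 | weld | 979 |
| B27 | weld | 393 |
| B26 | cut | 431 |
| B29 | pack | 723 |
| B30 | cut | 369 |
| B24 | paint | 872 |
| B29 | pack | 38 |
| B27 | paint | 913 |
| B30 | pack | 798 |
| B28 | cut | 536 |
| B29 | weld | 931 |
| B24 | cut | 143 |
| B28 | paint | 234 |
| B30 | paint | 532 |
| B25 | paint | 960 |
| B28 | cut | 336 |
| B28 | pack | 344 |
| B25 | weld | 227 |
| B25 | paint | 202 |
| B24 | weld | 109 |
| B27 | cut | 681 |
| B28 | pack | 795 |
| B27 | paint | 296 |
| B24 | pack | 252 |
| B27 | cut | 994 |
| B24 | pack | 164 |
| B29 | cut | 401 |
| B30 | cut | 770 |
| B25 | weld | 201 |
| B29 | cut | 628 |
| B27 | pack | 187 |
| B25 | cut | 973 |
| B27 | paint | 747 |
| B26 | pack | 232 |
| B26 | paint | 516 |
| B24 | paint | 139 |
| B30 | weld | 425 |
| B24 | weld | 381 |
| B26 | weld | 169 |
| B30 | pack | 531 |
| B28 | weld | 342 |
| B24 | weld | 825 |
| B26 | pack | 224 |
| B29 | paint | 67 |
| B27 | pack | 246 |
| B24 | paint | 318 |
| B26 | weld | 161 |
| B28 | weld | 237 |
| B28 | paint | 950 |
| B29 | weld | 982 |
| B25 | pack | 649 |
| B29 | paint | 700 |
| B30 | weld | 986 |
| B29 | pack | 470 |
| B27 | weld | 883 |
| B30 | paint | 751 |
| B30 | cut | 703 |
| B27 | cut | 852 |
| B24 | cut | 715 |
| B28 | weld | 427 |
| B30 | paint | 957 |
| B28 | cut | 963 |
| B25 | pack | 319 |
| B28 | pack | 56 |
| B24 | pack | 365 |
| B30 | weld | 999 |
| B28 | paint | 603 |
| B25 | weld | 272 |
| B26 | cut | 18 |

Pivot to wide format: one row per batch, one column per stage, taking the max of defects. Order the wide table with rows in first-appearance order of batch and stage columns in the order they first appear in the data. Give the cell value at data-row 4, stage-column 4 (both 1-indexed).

With rows in first-appearance order of batch, row 4 is batch=B30. stage columns in first-appearance order: pack, cut, paint, weld; column 4 is weld.
Long rows with batch=B30, stage=weld: max(425, 986, 999) = 999.

999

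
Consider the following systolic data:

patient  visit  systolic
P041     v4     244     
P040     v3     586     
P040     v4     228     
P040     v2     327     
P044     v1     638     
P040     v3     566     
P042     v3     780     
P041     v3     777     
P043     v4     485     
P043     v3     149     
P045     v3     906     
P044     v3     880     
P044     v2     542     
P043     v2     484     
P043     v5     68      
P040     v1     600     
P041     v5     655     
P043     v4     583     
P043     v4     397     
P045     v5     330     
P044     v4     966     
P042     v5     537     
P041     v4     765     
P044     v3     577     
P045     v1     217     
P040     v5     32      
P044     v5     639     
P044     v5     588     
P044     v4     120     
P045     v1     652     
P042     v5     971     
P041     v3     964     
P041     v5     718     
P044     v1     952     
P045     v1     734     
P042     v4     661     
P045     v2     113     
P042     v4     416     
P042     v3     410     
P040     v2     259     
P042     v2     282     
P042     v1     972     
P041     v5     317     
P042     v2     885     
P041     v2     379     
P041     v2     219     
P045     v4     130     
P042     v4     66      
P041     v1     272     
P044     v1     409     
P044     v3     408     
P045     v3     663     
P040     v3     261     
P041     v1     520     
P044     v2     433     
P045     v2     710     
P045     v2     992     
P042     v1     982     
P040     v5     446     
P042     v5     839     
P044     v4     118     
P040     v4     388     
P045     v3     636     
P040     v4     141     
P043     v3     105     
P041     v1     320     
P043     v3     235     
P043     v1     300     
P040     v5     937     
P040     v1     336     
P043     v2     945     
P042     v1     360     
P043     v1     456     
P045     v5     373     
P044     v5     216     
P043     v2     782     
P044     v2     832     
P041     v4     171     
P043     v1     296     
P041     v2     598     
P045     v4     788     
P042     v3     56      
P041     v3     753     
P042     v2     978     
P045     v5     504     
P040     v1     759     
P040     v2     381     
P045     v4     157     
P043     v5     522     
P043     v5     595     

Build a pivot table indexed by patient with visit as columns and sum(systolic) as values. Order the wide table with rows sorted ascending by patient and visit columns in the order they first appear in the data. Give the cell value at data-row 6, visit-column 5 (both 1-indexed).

With rows sorted ascending by patient, row 6 is patient=P045. visit columns in first-appearance order: v4, v3, v2, v1, v5; column 5 is v5.
Long rows with patient=P045, visit=v5: 330 + 373 + 504 = 1207.

1207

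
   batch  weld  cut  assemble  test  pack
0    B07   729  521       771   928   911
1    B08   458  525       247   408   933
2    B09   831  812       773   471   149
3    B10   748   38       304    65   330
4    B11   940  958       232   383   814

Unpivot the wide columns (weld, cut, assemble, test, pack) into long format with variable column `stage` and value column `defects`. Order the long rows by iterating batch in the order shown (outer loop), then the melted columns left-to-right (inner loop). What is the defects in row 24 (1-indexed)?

383

25 rows total (5 × 5). Row 24: index ⌊(24-1)/5⌋ = 4 into batch → B11; (24-1) mod 5 = 3 into the melted columns → test.
So row 24 is (B11, test, 383); defects = 383.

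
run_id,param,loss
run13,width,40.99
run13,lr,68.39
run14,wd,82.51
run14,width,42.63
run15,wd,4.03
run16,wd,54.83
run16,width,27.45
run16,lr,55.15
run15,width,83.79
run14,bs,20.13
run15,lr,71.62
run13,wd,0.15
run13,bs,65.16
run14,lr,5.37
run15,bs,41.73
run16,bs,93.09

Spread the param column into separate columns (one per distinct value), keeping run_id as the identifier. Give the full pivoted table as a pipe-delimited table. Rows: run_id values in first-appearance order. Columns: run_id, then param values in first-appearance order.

| run_id | width | lr | wd | bs |
| run13 | 40.99 | 68.39 | 0.15 | 65.16 |
| run14 | 42.63 | 5.37 | 82.51 | 20.13 |
| run15 | 83.79 | 71.62 | 4.03 | 41.73 |
| run16 | 27.45 | 55.15 | 54.83 | 93.09 |

Columns: run_id plus the 4 distinct param values (width, lr, wd, bs).
For example, row run13 column width takes loss=40.99 from the long row (run13, width).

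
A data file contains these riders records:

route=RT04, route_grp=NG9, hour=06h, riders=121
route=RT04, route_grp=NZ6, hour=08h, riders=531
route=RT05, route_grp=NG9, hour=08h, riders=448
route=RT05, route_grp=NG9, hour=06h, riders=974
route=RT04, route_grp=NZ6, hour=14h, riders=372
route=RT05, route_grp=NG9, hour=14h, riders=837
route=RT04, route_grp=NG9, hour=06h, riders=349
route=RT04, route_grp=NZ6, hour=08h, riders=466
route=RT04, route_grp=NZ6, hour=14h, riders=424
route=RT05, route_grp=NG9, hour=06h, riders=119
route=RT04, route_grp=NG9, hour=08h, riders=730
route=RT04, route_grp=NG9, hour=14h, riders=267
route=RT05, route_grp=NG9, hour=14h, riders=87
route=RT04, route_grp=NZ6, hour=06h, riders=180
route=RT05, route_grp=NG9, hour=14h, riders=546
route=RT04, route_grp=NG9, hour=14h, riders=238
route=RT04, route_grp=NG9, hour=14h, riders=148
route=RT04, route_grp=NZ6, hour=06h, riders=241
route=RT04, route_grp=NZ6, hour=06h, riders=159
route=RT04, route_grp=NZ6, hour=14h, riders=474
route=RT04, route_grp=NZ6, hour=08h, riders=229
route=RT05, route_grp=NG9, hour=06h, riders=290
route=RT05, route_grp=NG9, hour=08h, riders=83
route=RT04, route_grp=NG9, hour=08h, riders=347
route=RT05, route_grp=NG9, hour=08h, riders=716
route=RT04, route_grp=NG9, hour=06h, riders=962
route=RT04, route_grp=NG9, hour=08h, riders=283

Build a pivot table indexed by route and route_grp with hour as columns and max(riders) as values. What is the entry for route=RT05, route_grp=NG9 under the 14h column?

Rows with route=RT05, route_grp=NG9 and hour=14h: riders values are 837, 87, 546.
max(837, 87, 546) = 837.

837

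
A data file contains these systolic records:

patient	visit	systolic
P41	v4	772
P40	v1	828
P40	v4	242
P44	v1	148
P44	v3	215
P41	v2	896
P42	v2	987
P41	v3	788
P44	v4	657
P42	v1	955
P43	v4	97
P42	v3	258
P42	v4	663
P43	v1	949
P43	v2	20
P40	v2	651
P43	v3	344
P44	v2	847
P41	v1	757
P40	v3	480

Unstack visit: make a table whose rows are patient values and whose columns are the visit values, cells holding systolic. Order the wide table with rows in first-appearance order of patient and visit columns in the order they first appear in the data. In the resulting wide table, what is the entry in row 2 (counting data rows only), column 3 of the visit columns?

With rows in first-appearance order of patient, row 2 is patient=P40. visit columns in first-appearance order: v4, v1, v3, v2; column 3 is v3.
Long rows with patient=P40, visit=v3: systolic = 480.

480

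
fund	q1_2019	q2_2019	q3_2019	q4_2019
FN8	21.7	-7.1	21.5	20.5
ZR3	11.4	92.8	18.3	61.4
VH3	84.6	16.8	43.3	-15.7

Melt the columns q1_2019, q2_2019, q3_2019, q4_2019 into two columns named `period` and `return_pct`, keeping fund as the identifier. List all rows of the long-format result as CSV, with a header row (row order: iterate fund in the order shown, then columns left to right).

Each (fund, column) pair becomes one row: 3 × 4 = 12 rows.
For example, (FN8, q1_2019) → return_pct=21.7.

fund,period,return_pct
FN8,q1_2019,21.7
FN8,q2_2019,-7.1
FN8,q3_2019,21.5
FN8,q4_2019,20.5
ZR3,q1_2019,11.4
ZR3,q2_2019,92.8
ZR3,q3_2019,18.3
ZR3,q4_2019,61.4
VH3,q1_2019,84.6
VH3,q2_2019,16.8
VH3,q3_2019,43.3
VH3,q4_2019,-15.7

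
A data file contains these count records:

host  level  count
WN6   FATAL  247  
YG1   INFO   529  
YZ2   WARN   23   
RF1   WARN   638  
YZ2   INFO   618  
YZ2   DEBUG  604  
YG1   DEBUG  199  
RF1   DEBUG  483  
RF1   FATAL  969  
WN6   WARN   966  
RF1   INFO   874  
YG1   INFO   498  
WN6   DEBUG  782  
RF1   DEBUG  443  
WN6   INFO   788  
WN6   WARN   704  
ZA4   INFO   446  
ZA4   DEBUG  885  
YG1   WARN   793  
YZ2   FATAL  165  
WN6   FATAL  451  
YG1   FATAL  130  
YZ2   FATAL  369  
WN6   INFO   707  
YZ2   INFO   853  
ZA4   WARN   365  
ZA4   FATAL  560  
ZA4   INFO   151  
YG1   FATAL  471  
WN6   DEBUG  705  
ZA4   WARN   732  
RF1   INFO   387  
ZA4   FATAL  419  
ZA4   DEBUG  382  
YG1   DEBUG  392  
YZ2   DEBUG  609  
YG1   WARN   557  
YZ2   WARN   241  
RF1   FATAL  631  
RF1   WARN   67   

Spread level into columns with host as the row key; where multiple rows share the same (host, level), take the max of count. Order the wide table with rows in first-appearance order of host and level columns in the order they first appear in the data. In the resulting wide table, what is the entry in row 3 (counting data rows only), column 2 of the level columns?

With rows in first-appearance order of host, row 3 is host=YZ2. level columns in first-appearance order: FATAL, INFO, WARN, DEBUG; column 2 is INFO.
Long rows with host=YZ2, level=INFO: max(618, 853) = 853.

853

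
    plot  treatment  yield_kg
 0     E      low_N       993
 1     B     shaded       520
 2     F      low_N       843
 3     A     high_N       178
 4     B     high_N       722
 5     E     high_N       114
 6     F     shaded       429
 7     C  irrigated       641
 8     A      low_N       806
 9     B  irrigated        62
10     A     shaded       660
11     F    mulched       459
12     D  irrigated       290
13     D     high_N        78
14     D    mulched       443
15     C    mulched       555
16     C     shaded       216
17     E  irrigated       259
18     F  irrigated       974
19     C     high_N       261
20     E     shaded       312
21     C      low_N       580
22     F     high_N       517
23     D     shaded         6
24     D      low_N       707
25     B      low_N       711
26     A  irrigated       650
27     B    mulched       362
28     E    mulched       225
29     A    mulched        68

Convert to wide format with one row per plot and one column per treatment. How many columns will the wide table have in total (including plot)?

6

1 column for plot plus 5 distinct treatment values → 6 columns.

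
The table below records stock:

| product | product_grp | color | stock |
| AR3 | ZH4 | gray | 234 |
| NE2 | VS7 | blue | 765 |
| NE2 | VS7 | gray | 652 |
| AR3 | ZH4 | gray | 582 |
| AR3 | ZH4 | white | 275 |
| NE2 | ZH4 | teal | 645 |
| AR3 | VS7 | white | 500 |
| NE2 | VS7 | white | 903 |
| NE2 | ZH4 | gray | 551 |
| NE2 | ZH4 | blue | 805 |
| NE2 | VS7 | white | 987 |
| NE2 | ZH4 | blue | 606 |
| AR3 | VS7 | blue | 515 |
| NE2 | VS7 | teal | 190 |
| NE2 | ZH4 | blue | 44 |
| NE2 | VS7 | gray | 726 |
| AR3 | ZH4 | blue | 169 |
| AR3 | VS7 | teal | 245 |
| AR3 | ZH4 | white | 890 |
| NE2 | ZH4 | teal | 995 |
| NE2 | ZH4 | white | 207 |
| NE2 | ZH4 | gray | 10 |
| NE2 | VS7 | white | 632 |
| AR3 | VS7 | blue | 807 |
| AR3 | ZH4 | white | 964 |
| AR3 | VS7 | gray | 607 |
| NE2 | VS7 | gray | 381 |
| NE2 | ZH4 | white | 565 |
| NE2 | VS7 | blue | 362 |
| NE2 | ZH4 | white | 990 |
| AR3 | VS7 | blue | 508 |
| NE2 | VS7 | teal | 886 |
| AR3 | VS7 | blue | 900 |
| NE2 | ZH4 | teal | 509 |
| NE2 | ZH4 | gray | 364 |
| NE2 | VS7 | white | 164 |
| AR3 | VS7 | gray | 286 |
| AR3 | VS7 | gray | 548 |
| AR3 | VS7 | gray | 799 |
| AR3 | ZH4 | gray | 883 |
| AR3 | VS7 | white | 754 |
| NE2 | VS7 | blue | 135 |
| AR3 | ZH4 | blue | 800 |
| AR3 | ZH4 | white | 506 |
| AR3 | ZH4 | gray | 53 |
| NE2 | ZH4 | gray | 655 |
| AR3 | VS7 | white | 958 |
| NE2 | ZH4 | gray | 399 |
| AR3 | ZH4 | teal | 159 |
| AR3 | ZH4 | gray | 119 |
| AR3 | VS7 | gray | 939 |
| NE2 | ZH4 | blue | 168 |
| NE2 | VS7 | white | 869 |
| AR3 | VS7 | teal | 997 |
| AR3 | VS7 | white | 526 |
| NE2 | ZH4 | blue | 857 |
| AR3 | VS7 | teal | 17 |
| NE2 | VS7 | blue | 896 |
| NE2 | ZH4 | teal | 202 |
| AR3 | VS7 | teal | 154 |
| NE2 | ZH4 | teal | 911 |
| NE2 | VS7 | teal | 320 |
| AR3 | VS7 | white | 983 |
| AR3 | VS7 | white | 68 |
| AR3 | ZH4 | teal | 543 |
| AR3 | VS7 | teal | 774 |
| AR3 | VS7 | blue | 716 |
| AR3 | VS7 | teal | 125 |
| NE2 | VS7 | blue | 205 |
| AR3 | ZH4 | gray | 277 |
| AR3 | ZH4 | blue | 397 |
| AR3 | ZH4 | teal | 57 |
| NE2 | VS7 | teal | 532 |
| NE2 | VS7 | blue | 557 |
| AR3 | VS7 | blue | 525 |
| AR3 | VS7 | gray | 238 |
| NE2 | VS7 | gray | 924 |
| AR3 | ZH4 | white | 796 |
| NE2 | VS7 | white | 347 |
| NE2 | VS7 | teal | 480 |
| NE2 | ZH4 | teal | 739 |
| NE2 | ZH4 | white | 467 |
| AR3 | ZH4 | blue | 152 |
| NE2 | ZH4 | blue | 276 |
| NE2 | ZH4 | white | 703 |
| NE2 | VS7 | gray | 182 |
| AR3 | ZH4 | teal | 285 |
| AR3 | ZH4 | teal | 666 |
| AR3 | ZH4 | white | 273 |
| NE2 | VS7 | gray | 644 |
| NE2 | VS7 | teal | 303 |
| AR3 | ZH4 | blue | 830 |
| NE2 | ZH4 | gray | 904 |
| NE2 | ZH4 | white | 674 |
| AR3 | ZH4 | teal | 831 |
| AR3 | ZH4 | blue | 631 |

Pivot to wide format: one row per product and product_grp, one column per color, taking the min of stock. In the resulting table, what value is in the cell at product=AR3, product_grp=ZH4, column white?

273

Rows with product=AR3, product_grp=ZH4 and color=white: stock values are 275, 890, 964, 506, 796, 273.
min(275, 890, 964, 506, 796, 273) = 273.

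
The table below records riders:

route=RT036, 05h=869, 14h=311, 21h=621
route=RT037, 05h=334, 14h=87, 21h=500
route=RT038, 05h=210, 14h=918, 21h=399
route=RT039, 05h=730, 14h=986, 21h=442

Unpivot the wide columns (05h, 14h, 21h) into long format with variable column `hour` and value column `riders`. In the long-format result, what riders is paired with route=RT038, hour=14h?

Unpivoting turns each (route, wide-column) pair into one long row.
The wide cell at row RT038, column 14h holds 918, so the long row (RT038, 14h) has riders=918.

918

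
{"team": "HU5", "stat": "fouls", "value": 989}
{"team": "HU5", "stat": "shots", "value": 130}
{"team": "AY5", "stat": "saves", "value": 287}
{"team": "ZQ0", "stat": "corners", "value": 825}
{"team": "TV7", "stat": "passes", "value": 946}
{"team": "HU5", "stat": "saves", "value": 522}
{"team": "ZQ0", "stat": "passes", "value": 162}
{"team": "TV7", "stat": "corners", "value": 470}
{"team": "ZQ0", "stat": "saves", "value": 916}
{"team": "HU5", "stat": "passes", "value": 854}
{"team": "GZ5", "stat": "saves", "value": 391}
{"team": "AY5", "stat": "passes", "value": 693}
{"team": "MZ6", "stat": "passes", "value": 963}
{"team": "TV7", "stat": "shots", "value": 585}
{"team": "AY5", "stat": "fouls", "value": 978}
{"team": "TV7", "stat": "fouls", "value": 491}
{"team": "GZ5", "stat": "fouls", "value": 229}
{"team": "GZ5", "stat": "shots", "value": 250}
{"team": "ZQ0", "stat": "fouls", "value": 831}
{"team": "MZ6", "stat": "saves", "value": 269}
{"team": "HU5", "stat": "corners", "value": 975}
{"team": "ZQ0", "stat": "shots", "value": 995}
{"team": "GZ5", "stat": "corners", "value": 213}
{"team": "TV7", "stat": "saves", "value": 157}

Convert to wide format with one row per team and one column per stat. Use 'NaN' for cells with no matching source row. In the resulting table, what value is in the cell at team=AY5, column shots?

NaN

No long-format row has team=AY5 and stat=shots, so the cell is NaN.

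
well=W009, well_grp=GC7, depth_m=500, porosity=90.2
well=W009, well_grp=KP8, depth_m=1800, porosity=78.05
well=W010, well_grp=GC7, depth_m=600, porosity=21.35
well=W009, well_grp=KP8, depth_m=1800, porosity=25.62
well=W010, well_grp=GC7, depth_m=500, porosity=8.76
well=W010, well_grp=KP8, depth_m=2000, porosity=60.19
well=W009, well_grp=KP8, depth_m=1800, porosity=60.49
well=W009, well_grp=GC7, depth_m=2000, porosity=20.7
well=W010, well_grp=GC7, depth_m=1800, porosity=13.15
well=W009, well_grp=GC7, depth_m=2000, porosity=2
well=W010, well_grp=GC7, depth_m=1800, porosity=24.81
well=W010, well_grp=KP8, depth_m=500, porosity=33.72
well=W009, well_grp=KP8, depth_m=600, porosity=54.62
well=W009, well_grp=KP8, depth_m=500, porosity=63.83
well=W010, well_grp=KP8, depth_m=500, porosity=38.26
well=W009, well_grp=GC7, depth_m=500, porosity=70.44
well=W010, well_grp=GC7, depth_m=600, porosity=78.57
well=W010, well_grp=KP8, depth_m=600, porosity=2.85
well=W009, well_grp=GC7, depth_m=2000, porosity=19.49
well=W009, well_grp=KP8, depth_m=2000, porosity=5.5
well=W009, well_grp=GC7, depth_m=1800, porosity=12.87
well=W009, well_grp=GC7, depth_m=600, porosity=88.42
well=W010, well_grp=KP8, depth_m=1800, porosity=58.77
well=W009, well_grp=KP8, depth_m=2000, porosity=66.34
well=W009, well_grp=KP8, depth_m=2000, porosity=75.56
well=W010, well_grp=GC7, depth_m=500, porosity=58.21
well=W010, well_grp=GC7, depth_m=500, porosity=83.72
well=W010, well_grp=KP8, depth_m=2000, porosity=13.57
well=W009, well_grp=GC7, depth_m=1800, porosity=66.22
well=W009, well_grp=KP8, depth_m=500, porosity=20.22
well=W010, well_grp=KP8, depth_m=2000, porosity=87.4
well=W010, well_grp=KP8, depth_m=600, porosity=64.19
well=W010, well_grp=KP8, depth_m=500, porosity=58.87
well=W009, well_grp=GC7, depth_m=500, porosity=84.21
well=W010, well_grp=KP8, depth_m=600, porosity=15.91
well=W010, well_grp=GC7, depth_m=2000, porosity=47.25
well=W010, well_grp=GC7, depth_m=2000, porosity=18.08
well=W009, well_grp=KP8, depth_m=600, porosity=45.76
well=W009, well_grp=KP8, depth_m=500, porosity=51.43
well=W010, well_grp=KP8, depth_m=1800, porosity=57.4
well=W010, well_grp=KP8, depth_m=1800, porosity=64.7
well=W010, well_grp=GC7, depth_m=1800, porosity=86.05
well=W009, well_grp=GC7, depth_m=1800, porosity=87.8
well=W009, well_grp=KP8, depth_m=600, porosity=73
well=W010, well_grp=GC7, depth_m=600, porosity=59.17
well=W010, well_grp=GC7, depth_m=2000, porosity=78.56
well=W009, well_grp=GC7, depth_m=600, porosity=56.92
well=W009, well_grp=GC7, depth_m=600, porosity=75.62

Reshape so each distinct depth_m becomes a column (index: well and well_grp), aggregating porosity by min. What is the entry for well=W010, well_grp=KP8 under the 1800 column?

57.4

Rows with well=W010, well_grp=KP8 and depth_m=1800: porosity values are 58.77, 57.4, 64.7.
min(58.77, 57.4, 64.7) = 57.4.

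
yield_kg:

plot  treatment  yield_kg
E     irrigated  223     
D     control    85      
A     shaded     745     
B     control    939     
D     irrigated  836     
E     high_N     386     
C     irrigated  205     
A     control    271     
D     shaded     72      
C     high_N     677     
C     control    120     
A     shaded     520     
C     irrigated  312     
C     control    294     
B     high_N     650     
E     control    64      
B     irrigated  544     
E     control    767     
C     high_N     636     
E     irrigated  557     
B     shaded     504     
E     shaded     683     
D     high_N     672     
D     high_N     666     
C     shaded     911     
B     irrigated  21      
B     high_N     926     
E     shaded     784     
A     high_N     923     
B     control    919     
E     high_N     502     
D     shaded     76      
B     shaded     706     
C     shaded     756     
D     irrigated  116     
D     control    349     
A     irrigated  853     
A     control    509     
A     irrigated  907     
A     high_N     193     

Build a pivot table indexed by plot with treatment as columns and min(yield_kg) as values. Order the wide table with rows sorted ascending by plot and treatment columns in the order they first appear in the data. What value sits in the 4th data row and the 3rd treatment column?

72

With rows sorted ascending by plot, row 4 is plot=D. treatment columns in first-appearance order: irrigated, control, shaded, high_N; column 3 is shaded.
Long rows with plot=D, treatment=shaded: min(72, 76) = 72.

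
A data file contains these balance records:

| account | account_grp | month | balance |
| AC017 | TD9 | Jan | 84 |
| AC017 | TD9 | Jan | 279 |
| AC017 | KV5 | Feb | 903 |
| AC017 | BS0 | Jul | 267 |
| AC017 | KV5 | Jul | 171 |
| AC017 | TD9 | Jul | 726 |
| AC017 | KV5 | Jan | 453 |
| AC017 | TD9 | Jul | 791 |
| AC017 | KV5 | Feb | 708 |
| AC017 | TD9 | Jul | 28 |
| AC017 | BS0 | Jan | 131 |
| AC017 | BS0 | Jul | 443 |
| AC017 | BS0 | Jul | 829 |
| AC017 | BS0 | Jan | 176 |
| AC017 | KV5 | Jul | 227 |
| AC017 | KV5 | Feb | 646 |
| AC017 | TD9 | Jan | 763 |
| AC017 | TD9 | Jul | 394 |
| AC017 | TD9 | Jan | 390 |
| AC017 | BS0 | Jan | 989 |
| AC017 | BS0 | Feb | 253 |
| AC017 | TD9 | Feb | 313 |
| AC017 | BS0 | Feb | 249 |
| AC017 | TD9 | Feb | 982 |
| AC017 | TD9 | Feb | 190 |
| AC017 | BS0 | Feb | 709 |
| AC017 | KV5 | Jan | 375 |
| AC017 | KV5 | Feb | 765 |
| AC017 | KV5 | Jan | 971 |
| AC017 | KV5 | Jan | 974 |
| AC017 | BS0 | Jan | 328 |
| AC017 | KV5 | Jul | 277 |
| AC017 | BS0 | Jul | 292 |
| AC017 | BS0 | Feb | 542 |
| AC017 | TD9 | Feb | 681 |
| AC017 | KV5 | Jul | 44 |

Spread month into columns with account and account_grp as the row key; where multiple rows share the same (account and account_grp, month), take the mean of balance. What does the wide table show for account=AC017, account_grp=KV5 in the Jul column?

Rows with account=AC017, account_grp=KV5 and month=Jul: balance values are 171, 227, 277, 44.
(171 + 227 + 277 + 44) / 4 = 179.75.

179.75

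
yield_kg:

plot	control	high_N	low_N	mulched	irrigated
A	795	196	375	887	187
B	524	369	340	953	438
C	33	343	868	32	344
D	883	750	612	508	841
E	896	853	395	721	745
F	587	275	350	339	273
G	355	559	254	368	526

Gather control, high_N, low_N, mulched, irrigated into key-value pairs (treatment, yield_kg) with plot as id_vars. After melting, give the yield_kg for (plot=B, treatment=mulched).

Unpivoting turns each (plot, wide-column) pair into one long row.
The wide cell at row B, column mulched holds 953, so the long row (B, mulched) has yield_kg=953.

953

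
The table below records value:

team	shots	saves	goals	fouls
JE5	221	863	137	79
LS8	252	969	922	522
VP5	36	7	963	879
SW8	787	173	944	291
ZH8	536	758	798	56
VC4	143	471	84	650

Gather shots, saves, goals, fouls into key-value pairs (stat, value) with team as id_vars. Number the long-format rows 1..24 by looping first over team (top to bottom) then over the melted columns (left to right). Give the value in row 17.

24 rows total (6 × 4). Row 17: index ⌊(17-1)/4⌋ = 4 into team → ZH8; (17-1) mod 4 = 0 into the melted columns → shots.
So row 17 is (ZH8, shots, 536); value = 536.

536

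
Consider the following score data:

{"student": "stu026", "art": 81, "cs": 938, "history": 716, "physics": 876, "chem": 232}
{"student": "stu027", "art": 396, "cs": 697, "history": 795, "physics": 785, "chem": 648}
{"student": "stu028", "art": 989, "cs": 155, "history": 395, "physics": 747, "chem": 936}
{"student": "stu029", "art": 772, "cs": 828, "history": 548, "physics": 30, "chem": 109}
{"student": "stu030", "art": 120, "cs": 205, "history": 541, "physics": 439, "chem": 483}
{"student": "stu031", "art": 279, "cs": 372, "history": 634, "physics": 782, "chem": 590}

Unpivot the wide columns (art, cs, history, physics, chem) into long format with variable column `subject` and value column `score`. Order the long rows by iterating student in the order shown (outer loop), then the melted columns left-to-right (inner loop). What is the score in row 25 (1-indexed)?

30 rows total (6 × 5). Row 25: index ⌊(25-1)/5⌋ = 4 into student → stu030; (25-1) mod 5 = 4 into the melted columns → chem.
So row 25 is (stu030, chem, 483); score = 483.

483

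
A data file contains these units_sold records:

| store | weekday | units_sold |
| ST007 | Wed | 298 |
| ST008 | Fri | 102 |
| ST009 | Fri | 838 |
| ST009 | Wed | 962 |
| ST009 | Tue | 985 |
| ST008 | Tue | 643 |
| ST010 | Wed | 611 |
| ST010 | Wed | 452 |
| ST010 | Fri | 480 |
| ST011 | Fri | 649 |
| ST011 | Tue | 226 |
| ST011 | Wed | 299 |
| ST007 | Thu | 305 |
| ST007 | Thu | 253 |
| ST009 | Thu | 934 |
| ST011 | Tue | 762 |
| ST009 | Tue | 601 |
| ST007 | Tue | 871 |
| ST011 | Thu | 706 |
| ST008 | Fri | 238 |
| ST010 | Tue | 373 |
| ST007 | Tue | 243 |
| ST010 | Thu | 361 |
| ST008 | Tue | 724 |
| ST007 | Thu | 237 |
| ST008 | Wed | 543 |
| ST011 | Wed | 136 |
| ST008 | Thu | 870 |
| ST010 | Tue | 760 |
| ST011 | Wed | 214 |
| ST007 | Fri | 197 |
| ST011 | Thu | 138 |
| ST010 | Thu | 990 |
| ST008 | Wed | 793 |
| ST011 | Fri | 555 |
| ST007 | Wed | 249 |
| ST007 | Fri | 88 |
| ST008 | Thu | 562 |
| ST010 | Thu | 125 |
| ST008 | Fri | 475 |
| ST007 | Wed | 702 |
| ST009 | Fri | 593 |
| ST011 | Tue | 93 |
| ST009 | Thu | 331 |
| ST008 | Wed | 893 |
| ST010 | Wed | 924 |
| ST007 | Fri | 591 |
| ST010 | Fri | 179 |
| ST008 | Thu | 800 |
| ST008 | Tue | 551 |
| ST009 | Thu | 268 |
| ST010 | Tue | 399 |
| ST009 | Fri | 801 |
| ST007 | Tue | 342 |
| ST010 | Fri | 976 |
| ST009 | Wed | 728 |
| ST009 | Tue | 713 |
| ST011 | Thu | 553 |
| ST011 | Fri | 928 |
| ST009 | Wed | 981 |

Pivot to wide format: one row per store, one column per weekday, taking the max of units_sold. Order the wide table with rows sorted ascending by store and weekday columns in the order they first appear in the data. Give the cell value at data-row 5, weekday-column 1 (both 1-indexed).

299

With rows sorted ascending by store, row 5 is store=ST011. weekday columns in first-appearance order: Wed, Fri, Tue, Thu; column 1 is Wed.
Long rows with store=ST011, weekday=Wed: max(299, 136, 214) = 299.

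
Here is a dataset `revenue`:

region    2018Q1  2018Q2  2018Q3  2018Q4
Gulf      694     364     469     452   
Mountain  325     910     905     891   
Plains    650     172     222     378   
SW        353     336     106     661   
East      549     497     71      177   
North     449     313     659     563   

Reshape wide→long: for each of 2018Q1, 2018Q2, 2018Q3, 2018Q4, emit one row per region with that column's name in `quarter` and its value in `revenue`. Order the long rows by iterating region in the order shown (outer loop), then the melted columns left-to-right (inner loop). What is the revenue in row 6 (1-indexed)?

910

24 rows total (6 × 4). Row 6: index ⌊(6-1)/4⌋ = 1 into region → Mountain; (6-1) mod 4 = 1 into the melted columns → 2018Q2.
So row 6 is (Mountain, 2018Q2, 910); revenue = 910.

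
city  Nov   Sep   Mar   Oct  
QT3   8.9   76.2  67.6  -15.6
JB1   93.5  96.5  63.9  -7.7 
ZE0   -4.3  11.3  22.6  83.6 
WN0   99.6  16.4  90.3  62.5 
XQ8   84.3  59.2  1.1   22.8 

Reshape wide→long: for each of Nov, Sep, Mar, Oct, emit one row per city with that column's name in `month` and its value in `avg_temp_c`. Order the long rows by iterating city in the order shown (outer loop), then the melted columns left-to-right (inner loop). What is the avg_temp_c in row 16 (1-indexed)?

62.5

20 rows total (5 × 4). Row 16: index ⌊(16-1)/4⌋ = 3 into city → WN0; (16-1) mod 4 = 3 into the melted columns → Oct.
So row 16 is (WN0, Oct, 62.5); avg_temp_c = 62.5.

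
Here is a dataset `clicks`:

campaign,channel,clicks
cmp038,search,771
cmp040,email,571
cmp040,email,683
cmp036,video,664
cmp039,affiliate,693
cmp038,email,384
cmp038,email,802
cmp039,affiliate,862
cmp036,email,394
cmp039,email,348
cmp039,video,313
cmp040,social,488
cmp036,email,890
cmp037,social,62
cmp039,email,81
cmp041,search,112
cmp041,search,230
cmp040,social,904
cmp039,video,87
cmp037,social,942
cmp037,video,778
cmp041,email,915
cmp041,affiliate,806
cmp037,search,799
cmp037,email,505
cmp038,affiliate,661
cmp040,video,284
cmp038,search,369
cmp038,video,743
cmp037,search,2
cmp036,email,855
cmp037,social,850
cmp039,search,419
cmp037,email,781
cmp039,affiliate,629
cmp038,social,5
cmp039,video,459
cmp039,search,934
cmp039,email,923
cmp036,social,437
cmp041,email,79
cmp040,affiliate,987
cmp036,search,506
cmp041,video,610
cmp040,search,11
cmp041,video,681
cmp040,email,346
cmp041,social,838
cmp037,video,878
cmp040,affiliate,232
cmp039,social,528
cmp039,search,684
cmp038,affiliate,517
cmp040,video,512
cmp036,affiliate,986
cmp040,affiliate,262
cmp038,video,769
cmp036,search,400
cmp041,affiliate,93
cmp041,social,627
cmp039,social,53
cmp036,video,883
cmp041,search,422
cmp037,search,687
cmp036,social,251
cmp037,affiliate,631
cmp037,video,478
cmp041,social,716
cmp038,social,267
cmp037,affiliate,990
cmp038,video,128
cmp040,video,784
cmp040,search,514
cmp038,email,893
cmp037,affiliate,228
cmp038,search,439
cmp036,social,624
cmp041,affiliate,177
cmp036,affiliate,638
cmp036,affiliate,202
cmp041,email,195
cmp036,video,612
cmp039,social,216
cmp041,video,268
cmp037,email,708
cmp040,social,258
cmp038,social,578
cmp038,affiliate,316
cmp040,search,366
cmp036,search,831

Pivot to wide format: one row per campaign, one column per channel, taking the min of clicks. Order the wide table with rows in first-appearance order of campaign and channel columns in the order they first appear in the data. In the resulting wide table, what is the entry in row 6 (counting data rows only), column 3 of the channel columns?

268

With rows in first-appearance order of campaign, row 6 is campaign=cmp041. channel columns in first-appearance order: search, email, video, affiliate, social; column 3 is video.
Long rows with campaign=cmp041, channel=video: min(610, 681, 268) = 268.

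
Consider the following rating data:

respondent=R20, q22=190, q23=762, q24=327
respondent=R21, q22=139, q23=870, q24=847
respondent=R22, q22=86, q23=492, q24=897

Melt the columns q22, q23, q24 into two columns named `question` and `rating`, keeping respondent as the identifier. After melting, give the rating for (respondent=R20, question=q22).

190

Unpivoting turns each (respondent, wide-column) pair into one long row.
The wide cell at row R20, column q22 holds 190, so the long row (R20, q22) has rating=190.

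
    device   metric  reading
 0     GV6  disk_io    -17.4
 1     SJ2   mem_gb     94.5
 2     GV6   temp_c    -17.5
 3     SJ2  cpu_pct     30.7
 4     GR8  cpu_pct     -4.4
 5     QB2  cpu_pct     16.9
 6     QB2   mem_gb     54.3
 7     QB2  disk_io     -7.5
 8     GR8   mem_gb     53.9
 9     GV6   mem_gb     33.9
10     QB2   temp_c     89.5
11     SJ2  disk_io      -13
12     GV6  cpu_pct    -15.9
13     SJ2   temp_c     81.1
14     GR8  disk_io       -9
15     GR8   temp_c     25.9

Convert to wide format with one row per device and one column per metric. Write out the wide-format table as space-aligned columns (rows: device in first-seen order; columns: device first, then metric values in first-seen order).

Columns: device plus the 4 distinct metric values (disk_io, mem_gb, temp_c, cpu_pct).
For example, row GV6 column disk_io takes reading=-17.4 from the long row (GV6, disk_io).

device  disk_io  mem_gb  temp_c  cpu_pct
GV6     -17.4    33.9    -17.5   -15.9  
SJ2     -13      94.5    81.1    30.7   
GR8     -9       53.9    25.9    -4.4   
QB2     -7.5     54.3    89.5    16.9   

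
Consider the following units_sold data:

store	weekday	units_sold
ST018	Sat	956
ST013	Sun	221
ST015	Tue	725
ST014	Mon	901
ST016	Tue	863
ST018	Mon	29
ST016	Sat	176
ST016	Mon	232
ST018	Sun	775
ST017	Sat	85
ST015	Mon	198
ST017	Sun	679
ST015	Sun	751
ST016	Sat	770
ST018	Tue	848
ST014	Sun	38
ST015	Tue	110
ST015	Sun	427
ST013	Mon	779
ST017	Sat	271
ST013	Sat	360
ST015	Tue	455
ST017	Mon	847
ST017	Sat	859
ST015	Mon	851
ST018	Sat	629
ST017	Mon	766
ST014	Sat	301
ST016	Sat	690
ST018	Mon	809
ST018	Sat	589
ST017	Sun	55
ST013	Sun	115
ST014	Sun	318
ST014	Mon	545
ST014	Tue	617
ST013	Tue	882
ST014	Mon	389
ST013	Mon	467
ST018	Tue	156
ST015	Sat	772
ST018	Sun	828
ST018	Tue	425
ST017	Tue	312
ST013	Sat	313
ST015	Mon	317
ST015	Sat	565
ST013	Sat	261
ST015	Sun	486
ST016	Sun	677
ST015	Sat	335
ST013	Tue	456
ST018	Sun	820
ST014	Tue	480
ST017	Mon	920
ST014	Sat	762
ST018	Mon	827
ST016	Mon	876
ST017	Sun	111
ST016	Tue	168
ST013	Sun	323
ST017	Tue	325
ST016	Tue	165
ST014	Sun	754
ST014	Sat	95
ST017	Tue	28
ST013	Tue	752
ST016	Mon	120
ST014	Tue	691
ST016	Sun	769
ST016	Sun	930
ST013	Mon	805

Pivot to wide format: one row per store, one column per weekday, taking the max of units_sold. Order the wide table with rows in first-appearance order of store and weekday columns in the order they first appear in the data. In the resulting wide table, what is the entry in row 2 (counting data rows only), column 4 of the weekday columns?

With rows in first-appearance order of store, row 2 is store=ST013. weekday columns in first-appearance order: Sat, Sun, Tue, Mon; column 4 is Mon.
Long rows with store=ST013, weekday=Mon: max(779, 467, 805) = 805.

805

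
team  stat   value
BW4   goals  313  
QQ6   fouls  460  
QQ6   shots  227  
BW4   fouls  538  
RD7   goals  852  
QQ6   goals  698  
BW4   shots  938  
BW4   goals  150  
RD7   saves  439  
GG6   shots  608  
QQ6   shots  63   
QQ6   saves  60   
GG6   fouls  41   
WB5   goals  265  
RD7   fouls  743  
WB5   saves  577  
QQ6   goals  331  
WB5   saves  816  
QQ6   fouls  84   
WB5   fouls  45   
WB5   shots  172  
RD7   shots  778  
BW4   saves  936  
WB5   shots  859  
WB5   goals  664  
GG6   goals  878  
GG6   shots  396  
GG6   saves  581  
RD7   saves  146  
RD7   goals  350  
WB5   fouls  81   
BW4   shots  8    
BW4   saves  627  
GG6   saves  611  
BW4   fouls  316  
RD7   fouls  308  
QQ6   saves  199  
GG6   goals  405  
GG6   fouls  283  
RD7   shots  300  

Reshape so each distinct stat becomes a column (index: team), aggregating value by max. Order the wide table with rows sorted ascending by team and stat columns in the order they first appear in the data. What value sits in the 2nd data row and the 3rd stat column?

608

With rows sorted ascending by team, row 2 is team=GG6. stat columns in first-appearance order: goals, fouls, shots, saves; column 3 is shots.
Long rows with team=GG6, stat=shots: max(608, 396) = 608.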